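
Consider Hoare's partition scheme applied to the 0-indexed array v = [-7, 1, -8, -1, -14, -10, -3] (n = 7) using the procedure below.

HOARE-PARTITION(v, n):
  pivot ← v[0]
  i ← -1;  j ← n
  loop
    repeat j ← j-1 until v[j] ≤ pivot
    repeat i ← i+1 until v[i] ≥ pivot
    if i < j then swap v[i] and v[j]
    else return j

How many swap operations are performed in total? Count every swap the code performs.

2

pivot = v[0] = -7; i = -1, j = 7
j→5 (v[5]=-10≤-7), i→0 (v[0]=-7≥-7); i<j, swap → [-10, 1, -8, -1, -14, -7, -3]
j→4 (v[4]=-14≤-7), i→1 (v[1]=1≥-7); i<j, swap → [-10, -14, -8, -1, 1, -7, -3]
j→2, i→3; i≥j, return j=2. v = [-10, -14, -8, -1, 1, -7, -3]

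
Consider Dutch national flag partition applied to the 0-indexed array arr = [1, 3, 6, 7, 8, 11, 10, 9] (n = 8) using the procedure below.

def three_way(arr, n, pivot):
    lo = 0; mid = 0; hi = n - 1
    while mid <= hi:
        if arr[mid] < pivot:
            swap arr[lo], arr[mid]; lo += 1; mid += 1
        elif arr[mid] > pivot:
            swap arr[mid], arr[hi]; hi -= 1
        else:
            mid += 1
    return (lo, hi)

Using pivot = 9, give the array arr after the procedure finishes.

[1, 3, 6, 7, 8, 9, 10, 11]

lo=0 mid=0 hi=7
1<9: swap(0,0), lo=1 mid=1 ⇒ [1, 3, 6, 7, 8, 11, 10, 9]
3<9: swap(1,1), lo=2 mid=2 ⇒ [1, 3, 6, 7, 8, 11, 10, 9]
6<9: swap(2,2), lo=3 mid=3 ⇒ [1, 3, 6, 7, 8, 11, 10, 9]
7<9: swap(3,3), lo=4 mid=4 ⇒ [1, 3, 6, 7, 8, 11, 10, 9]
8<9: swap(4,4), lo=5 mid=5 ⇒ [1, 3, 6, 7, 8, 11, 10, 9]
11>9: swap(5,7), hi=6 ⇒ [1, 3, 6, 7, 8, 9, 10, 11]
9=9: mid=6
10>9: swap(6,6), hi=5 ⇒ [1, 3, 6, 7, 8, 9, 10, 11]
done. lo=5 hi=5; arr=[1, 3, 6, 7, 8, 9, 10, 11]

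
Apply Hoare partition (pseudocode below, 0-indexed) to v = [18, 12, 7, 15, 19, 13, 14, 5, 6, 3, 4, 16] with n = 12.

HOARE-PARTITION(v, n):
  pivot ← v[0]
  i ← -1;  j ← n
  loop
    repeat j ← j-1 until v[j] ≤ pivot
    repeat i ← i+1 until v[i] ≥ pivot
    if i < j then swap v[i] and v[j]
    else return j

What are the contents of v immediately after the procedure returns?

[16, 12, 7, 15, 4, 13, 14, 5, 6, 3, 19, 18]

pivot = v[0] = 18; i = -1, j = 12
j→11 (v[11]=16≤18), i→0 (v[0]=18≥18); i<j, swap → [16, 12, 7, 15, 19, 13, 14, 5, 6, 3, 4, 18]
j→10 (v[10]=4≤18), i→4 (v[4]=19≥18); i<j, swap → [16, 12, 7, 15, 4, 13, 14, 5, 6, 3, 19, 18]
j→9, i→10; i≥j, return j=9. v = [16, 12, 7, 15, 4, 13, 14, 5, 6, 3, 19, 18]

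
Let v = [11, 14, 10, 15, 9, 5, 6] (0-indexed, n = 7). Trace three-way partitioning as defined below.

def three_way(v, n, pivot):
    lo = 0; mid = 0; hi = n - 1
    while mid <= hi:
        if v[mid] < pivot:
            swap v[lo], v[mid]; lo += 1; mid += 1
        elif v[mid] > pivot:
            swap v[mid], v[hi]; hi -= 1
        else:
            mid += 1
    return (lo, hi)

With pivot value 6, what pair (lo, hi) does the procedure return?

pivot = 6; lo=0, mid=0, hi=6
v[mid]=11>6: swap v[0],v[6]; hi=5 → [6, 14, 10, 15, 9, 5, 11]
v[mid]=6=6: mid=1
v[mid]=14>6: swap v[1],v[5]; hi=4 → [6, 5, 10, 15, 9, 14, 11]
v[mid]=5<6: swap v[0],v[1]; lo=1,mid=2 → [5, 6, 10, 15, 9, 14, 11]
v[mid]=10>6: swap v[2],v[4]; hi=3 → [5, 6, 9, 15, 10, 14, 11]
v[mid]=9>6: swap v[2],v[3]; hi=2 → [5, 6, 15, 9, 10, 14, 11]
v[mid]=15>6: swap v[2],v[2]; hi=1 → [5, 6, 15, 9, 10, 14, 11]
end: lo=1, hi=1; v = [5, 6, 15, 9, 10, 14, 11]

(1, 1)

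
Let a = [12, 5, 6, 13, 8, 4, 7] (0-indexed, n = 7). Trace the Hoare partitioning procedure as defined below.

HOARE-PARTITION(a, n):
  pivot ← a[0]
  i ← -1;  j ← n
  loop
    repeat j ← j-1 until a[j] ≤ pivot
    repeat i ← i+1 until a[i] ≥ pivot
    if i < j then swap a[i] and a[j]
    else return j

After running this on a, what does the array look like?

pivot=12
j stops at 6 (7), i stops at 0 (12); swap ⇒ [7, 5, 6, 13, 8, 4, 12]
j stops at 5 (4), i stops at 3 (13); swap ⇒ [7, 5, 6, 4, 8, 13, 12]
j stops at 4, i stops at 5; i≥j ⇒ return 4. a=[7, 5, 6, 4, 8, 13, 12]

[7, 5, 6, 4, 8, 13, 12]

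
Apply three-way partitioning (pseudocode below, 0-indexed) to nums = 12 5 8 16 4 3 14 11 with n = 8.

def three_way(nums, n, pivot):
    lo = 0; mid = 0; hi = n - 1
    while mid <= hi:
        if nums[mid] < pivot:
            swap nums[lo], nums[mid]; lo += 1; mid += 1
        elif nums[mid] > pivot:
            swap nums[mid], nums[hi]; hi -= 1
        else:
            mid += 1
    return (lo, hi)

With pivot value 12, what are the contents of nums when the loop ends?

5 8 11 4 3 12 14 16

lo=0 mid=0 hi=7
12=12: mid=1
5<12: swap(0,1), lo=1 mid=2 ⇒ 5 12 8 16 4 3 14 11
8<12: swap(1,2), lo=2 mid=3 ⇒ 5 8 12 16 4 3 14 11
16>12: swap(3,7), hi=6 ⇒ 5 8 12 11 4 3 14 16
11<12: swap(2,3), lo=3 mid=4 ⇒ 5 8 11 12 4 3 14 16
4<12: swap(3,4), lo=4 mid=5 ⇒ 5 8 11 4 12 3 14 16
3<12: swap(4,5), lo=5 mid=6 ⇒ 5 8 11 4 3 12 14 16
14>12: swap(6,6), hi=5 ⇒ 5 8 11 4 3 12 14 16
done. lo=5 hi=5; nums=5 8 11 4 3 12 14 16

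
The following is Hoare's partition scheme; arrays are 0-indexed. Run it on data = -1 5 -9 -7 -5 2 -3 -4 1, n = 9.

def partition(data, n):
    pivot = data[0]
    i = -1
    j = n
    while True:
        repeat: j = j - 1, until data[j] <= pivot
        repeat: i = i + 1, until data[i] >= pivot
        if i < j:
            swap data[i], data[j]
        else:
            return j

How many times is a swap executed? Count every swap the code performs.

pivot=-1
j stops at 7 (-4), i stops at 0 (-1); swap ⇒ -4 5 -9 -7 -5 2 -3 -1 1
j stops at 6 (-3), i stops at 1 (5); swap ⇒ -4 -3 -9 -7 -5 2 5 -1 1
j stops at 4, i stops at 5; i≥j ⇒ return 4. data=-4 -3 -9 -7 -5 2 5 -1 1

2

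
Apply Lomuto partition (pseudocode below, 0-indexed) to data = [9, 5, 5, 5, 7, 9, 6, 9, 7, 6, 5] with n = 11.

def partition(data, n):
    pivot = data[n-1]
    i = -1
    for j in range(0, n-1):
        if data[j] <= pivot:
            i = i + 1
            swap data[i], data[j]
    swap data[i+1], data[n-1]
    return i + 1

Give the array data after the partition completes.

pivot = data[10] = 5; i = -1
j=0: data[0]=9 > 5 → no swap
j=1: data[1]=5 ≤ 5 → i=0, swap data[0],data[1] → [5, 9, 5, 5, 7, 9, 6, 9, 7, 6, 5]
j=2: data[2]=5 ≤ 5 → i=1, swap data[1],data[2] → [5, 5, 9, 5, 7, 9, 6, 9, 7, 6, 5]
j=3: data[3]=5 ≤ 5 → i=2, swap data[2],data[3] → [5, 5, 5, 9, 7, 9, 6, 9, 7, 6, 5]
j=4: data[4]=7 > 5 → no swap
j=5: data[5]=9 > 5 → no swap
j=6: data[6]=6 > 5 → no swap
j=7: data[7]=9 > 5 → no swap
j=8: data[8]=7 > 5 → no swap
j=9: data[9]=6 > 5 → no swap
final swap data[3],data[10] → [5, 5, 5, 5, 7, 9, 6, 9, 7, 6, 9]; return 3

[5, 5, 5, 5, 7, 9, 6, 9, 7, 6, 9]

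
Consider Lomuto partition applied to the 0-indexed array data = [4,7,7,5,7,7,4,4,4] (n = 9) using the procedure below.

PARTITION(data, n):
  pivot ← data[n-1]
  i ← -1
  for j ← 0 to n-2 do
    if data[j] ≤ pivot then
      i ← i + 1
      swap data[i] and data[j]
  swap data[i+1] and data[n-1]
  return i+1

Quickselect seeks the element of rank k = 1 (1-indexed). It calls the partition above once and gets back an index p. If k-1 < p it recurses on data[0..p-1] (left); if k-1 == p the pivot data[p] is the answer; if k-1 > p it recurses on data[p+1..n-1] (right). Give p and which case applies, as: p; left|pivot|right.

3; left

pivot=4, i=-1
j=0: 4≤4, i=0, swap(0,0) ⇒ [4,7,7,5,7,7,4,4,4]
j=1: 7>4, skip
j=2: 7>4, skip
j=3: 5>4, skip
j=4: 7>4, skip
j=5: 7>4, skip
j=6: 4≤4, i=1, swap(1,6) ⇒ [4,4,7,5,7,7,7,4,4]
j=7: 4≤4, i=2, swap(2,7) ⇒ [4,4,4,5,7,7,7,7,4]
swap(3,8) ⇒ [4,4,4,4,7,7,7,7,5]; return 3
p = 3; k-1 = 0 < 3 ⇒ left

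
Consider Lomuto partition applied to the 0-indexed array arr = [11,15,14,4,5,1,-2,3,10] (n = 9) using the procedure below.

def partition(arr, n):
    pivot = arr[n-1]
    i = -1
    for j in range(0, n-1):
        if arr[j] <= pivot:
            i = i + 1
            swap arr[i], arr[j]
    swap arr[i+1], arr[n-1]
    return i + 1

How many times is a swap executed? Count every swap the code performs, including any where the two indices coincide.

pivot = arr[8] = 10; i = -1
j=0: arr[0]=11 > 10 → no swap
j=1: arr[1]=15 > 10 → no swap
j=2: arr[2]=14 > 10 → no swap
j=3: arr[3]=4 ≤ 10 → i=0, swap arr[0],arr[3] → [4,15,14,11,5,1,-2,3,10]
j=4: arr[4]=5 ≤ 10 → i=1, swap arr[1],arr[4] → [4,5,14,11,15,1,-2,3,10]
j=5: arr[5]=1 ≤ 10 → i=2, swap arr[2],arr[5] → [4,5,1,11,15,14,-2,3,10]
j=6: arr[6]=-2 ≤ 10 → i=3, swap arr[3],arr[6] → [4,5,1,-2,15,14,11,3,10]
j=7: arr[7]=3 ≤ 10 → i=4, swap arr[4],arr[7] → [4,5,1,-2,3,14,11,15,10]
final swap arr[5],arr[8] → [4,5,1,-2,3,10,11,15,14]; return 5

6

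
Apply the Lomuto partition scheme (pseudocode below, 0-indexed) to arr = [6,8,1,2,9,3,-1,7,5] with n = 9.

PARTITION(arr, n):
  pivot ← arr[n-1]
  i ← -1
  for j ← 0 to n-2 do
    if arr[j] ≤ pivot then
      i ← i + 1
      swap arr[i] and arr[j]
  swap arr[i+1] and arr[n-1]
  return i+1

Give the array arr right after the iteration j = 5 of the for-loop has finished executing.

[1,2,3,8,9,6,-1,7,5]

pivot=5, i=-1
j=0: 6>5, skip
j=1: 8>5, skip
j=2: 1≤5, i=0, swap(0,2) ⇒ [1,8,6,2,9,3,-1,7,5]
j=3: 2≤5, i=1, swap(1,3) ⇒ [1,2,6,8,9,3,-1,7,5]
j=4: 9>5, skip
j=5: 3≤5, i=2, swap(2,5) ⇒ [1,2,3,8,9,6,-1,7,5]
(after j=5) arr = [1,2,3,8,9,6,-1,7,5]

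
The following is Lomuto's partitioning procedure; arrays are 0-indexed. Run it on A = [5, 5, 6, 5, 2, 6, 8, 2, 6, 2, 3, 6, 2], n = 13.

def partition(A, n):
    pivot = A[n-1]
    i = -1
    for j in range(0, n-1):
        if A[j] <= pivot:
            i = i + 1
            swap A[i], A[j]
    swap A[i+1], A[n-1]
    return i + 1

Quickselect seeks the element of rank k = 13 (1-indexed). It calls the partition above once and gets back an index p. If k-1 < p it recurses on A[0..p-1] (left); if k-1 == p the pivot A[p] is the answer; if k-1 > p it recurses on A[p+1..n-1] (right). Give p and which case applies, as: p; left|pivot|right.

pivot=2, i=-1
j=0: 5>2, skip
j=1: 5>2, skip
j=2: 6>2, skip
j=3: 5>2, skip
j=4: 2≤2, i=0, swap(0,4) ⇒ [2, 5, 6, 5, 5, 6, 8, 2, 6, 2, 3, 6, 2]
j=5: 6>2, skip
j=6: 8>2, skip
j=7: 2≤2, i=1, swap(1,7) ⇒ [2, 2, 6, 5, 5, 6, 8, 5, 6, 2, 3, 6, 2]
j=8: 6>2, skip
j=9: 2≤2, i=2, swap(2,9) ⇒ [2, 2, 2, 5, 5, 6, 8, 5, 6, 6, 3, 6, 2]
j=10: 3>2, skip
j=11: 6>2, skip
swap(3,12) ⇒ [2, 2, 2, 2, 5, 6, 8, 5, 6, 6, 3, 6, 5]; return 3
p = 3; k-1 = 12 > 3 ⇒ right

3; right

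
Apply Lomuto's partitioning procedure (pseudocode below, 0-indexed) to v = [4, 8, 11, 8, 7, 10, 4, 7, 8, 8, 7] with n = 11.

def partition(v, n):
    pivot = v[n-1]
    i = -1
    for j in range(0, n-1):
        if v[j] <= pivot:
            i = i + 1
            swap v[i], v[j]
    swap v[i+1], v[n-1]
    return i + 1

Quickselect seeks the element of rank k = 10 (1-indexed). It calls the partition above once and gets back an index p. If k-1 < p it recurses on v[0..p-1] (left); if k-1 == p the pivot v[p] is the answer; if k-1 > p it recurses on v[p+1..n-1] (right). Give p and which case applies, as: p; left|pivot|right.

4; right

pivot=7, i=-1
j=0: 4≤7, i=0, swap(0,0) ⇒ [4, 8, 11, 8, 7, 10, 4, 7, 8, 8, 7]
j=1: 8>7, skip
j=2: 11>7, skip
j=3: 8>7, skip
j=4: 7≤7, i=1, swap(1,4) ⇒ [4, 7, 11, 8, 8, 10, 4, 7, 8, 8, 7]
j=5: 10>7, skip
j=6: 4≤7, i=2, swap(2,6) ⇒ [4, 7, 4, 8, 8, 10, 11, 7, 8, 8, 7]
j=7: 7≤7, i=3, swap(3,7) ⇒ [4, 7, 4, 7, 8, 10, 11, 8, 8, 8, 7]
j=8: 8>7, skip
j=9: 8>7, skip
swap(4,10) ⇒ [4, 7, 4, 7, 7, 10, 11, 8, 8, 8, 8]; return 4
p = 4; k-1 = 9 > 4 ⇒ right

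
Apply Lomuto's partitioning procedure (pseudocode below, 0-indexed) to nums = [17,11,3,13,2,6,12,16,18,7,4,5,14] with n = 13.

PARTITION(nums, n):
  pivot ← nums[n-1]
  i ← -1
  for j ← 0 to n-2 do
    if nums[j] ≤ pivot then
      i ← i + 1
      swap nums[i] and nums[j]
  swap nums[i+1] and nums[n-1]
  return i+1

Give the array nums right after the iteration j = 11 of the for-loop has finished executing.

pivot=14, i=-1
j=0: 17>14, skip
j=1: 11≤14, i=0, swap(0,1) ⇒ [11,17,3,13,2,6,12,16,18,7,4,5,14]
j=2: 3≤14, i=1, swap(1,2) ⇒ [11,3,17,13,2,6,12,16,18,7,4,5,14]
j=3: 13≤14, i=2, swap(2,3) ⇒ [11,3,13,17,2,6,12,16,18,7,4,5,14]
j=4: 2≤14, i=3, swap(3,4) ⇒ [11,3,13,2,17,6,12,16,18,7,4,5,14]
j=5: 6≤14, i=4, swap(4,5) ⇒ [11,3,13,2,6,17,12,16,18,7,4,5,14]
j=6: 12≤14, i=5, swap(5,6) ⇒ [11,3,13,2,6,12,17,16,18,7,4,5,14]
j=7: 16>14, skip
j=8: 18>14, skip
j=9: 7≤14, i=6, swap(6,9) ⇒ [11,3,13,2,6,12,7,16,18,17,4,5,14]
j=10: 4≤14, i=7, swap(7,10) ⇒ [11,3,13,2,6,12,7,4,18,17,16,5,14]
j=11: 5≤14, i=8, swap(8,11) ⇒ [11,3,13,2,6,12,7,4,5,17,16,18,14]
(after j=11) nums = [11,3,13,2,6,12,7,4,5,17,16,18,14]

[11,3,13,2,6,12,7,4,5,17,16,18,14]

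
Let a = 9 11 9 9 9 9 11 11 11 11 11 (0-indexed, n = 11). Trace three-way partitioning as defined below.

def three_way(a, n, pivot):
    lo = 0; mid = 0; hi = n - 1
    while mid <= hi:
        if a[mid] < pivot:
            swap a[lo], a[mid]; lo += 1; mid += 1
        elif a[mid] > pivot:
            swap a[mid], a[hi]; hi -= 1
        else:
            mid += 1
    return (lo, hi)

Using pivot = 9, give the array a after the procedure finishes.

9 9 9 9 9 11 11 11 11 11 11

pivot = 9; lo=0, mid=0, hi=10
a[mid]=9=9: mid=1
a[mid]=11>9: swap a[1],a[10]; hi=9 → 9 11 9 9 9 9 11 11 11 11 11
a[mid]=11>9: swap a[1],a[9]; hi=8 → 9 11 9 9 9 9 11 11 11 11 11
a[mid]=11>9: swap a[1],a[8]; hi=7 → 9 11 9 9 9 9 11 11 11 11 11
a[mid]=11>9: swap a[1],a[7]; hi=6 → 9 11 9 9 9 9 11 11 11 11 11
a[mid]=11>9: swap a[1],a[6]; hi=5 → 9 11 9 9 9 9 11 11 11 11 11
a[mid]=11>9: swap a[1],a[5]; hi=4 → 9 9 9 9 9 11 11 11 11 11 11
a[mid]=9=9: mid=2
a[mid]=9=9: mid=3
a[mid]=9=9: mid=4
a[mid]=9=9: mid=5
end: lo=0, hi=4; a = 9 9 9 9 9 11 11 11 11 11 11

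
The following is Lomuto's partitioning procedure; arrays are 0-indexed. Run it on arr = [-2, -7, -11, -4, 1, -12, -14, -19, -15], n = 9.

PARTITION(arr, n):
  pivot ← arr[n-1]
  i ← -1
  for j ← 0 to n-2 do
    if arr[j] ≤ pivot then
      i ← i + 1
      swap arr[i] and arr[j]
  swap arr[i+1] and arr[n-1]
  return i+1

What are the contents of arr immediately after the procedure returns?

[-19, -15, -11, -4, 1, -12, -14, -2, -7]

pivot = arr[8] = -15; i = -1
j=0: arr[0]=-2 > -15 → no swap
j=1: arr[1]=-7 > -15 → no swap
j=2: arr[2]=-11 > -15 → no swap
j=3: arr[3]=-4 > -15 → no swap
j=4: arr[4]=1 > -15 → no swap
j=5: arr[5]=-12 > -15 → no swap
j=6: arr[6]=-14 > -15 → no swap
j=7: arr[7]=-19 ≤ -15 → i=0, swap arr[0],arr[7] → [-19, -7, -11, -4, 1, -12, -14, -2, -15]
final swap arr[1],arr[8] → [-19, -15, -11, -4, 1, -12, -14, -2, -7]; return 1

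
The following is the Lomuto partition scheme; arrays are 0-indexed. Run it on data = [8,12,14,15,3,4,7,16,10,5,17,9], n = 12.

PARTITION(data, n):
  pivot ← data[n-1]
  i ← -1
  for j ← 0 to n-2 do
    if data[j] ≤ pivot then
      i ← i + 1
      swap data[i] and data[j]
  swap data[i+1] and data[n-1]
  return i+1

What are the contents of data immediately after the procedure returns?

pivot = data[11] = 9; i = -1
j=0: data[0]=8 ≤ 9 → i=0, swap data[0],data[0] (no change) → [8,12,14,15,3,4,7,16,10,5,17,9]
j=1: data[1]=12 > 9 → no swap
j=2: data[2]=14 > 9 → no swap
j=3: data[3]=15 > 9 → no swap
j=4: data[4]=3 ≤ 9 → i=1, swap data[1],data[4] → [8,3,14,15,12,4,7,16,10,5,17,9]
j=5: data[5]=4 ≤ 9 → i=2, swap data[2],data[5] → [8,3,4,15,12,14,7,16,10,5,17,9]
j=6: data[6]=7 ≤ 9 → i=3, swap data[3],data[6] → [8,3,4,7,12,14,15,16,10,5,17,9]
j=7: data[7]=16 > 9 → no swap
j=8: data[8]=10 > 9 → no swap
j=9: data[9]=5 ≤ 9 → i=4, swap data[4],data[9] → [8,3,4,7,5,14,15,16,10,12,17,9]
j=10: data[10]=17 > 9 → no swap
final swap data[5],data[11] → [8,3,4,7,5,9,15,16,10,12,17,14]; return 5

[8,3,4,7,5,9,15,16,10,12,17,14]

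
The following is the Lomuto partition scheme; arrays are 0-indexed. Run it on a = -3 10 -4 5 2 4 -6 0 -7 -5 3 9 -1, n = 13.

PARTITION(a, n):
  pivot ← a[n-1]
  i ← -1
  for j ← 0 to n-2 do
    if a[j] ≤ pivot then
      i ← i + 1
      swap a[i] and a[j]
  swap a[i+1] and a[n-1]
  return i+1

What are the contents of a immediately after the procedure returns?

pivot = a[12] = -1; i = -1
j=0: a[0]=-3 ≤ -1 → i=0, swap a[0],a[0] (no change) → -3 10 -4 5 2 4 -6 0 -7 -5 3 9 -1
j=1: a[1]=10 > -1 → no swap
j=2: a[2]=-4 ≤ -1 → i=1, swap a[1],a[2] → -3 -4 10 5 2 4 -6 0 -7 -5 3 9 -1
j=3: a[3]=5 > -1 → no swap
j=4: a[4]=2 > -1 → no swap
j=5: a[5]=4 > -1 → no swap
j=6: a[6]=-6 ≤ -1 → i=2, swap a[2],a[6] → -3 -4 -6 5 2 4 10 0 -7 -5 3 9 -1
j=7: a[7]=0 > -1 → no swap
j=8: a[8]=-7 ≤ -1 → i=3, swap a[3],a[8] → -3 -4 -6 -7 2 4 10 0 5 -5 3 9 -1
j=9: a[9]=-5 ≤ -1 → i=4, swap a[4],a[9] → -3 -4 -6 -7 -5 4 10 0 5 2 3 9 -1
j=10: a[10]=3 > -1 → no swap
j=11: a[11]=9 > -1 → no swap
final swap a[5],a[12] → -3 -4 -6 -7 -5 -1 10 0 5 2 3 9 4; return 5

-3 -4 -6 -7 -5 -1 10 0 5 2 3 9 4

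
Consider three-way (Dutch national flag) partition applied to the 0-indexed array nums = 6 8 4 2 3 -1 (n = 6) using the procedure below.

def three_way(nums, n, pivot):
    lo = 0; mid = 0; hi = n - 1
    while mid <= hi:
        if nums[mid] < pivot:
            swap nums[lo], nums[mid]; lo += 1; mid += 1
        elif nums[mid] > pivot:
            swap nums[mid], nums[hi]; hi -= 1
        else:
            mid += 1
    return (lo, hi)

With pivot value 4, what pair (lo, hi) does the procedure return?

pivot = 4; lo=0, mid=0, hi=5
nums[mid]=6>4: swap nums[0],nums[5]; hi=4 → -1 8 4 2 3 6
nums[mid]=-1<4: swap nums[0],nums[0]; lo=1,mid=1 → -1 8 4 2 3 6
nums[mid]=8>4: swap nums[1],nums[4]; hi=3 → -1 3 4 2 8 6
nums[mid]=3<4: swap nums[1],nums[1]; lo=2,mid=2 → -1 3 4 2 8 6
nums[mid]=4=4: mid=3
nums[mid]=2<4: swap nums[2],nums[3]; lo=3,mid=4 → -1 3 2 4 8 6
end: lo=3, hi=3; nums = -1 3 2 4 8 6

(3, 3)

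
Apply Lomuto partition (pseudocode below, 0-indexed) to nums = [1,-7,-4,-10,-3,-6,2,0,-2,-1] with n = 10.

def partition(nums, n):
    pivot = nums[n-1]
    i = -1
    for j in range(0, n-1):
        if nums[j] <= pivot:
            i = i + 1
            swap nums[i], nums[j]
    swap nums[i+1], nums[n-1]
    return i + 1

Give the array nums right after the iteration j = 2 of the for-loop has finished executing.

[-7,-4,1,-10,-3,-6,2,0,-2,-1]

pivot=-1, i=-1
j=0: 1>-1, skip
j=1: -7≤-1, i=0, swap(0,1) ⇒ [-7,1,-4,-10,-3,-6,2,0,-2,-1]
j=2: -4≤-1, i=1, swap(1,2) ⇒ [-7,-4,1,-10,-3,-6,2,0,-2,-1]
(after j=2) nums = [-7,-4,1,-10,-3,-6,2,0,-2,-1]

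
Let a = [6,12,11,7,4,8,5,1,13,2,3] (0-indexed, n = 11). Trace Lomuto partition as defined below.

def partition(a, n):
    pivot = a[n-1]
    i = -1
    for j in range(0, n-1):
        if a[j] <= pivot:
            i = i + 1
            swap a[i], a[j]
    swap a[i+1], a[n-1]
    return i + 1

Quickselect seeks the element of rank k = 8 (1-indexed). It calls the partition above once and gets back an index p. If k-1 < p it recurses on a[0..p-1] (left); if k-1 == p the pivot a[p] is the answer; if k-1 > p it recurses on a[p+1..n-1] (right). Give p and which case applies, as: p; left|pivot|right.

2; right

pivot = a[10] = 3; i = -1
j=0: a[0]=6 > 3 → no swap
j=1: a[1]=12 > 3 → no swap
j=2: a[2]=11 > 3 → no swap
j=3: a[3]=7 > 3 → no swap
j=4: a[4]=4 > 3 → no swap
j=5: a[5]=8 > 3 → no swap
j=6: a[6]=5 > 3 → no swap
j=7: a[7]=1 ≤ 3 → i=0, swap a[0],a[7] → [1,12,11,7,4,8,5,6,13,2,3]
j=8: a[8]=13 > 3 → no swap
j=9: a[9]=2 ≤ 3 → i=1, swap a[1],a[9] → [1,2,11,7,4,8,5,6,13,12,3]
final swap a[2],a[10] → [1,2,3,7,4,8,5,6,13,12,11]; return 2
p = 2; k-1 = 7 > 2 ⇒ right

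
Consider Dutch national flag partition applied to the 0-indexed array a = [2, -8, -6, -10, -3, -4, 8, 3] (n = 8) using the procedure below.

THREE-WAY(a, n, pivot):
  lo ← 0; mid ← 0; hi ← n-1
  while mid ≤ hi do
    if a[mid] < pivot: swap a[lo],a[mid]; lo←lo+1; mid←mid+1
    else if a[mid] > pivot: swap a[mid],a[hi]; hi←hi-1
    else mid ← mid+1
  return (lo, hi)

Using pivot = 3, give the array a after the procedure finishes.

pivot = 3; lo=0, mid=0, hi=7
a[mid]=2<3: swap a[0],a[0]; lo=1,mid=1 → [2, -8, -6, -10, -3, -4, 8, 3]
a[mid]=-8<3: swap a[1],a[1]; lo=2,mid=2 → [2, -8, -6, -10, -3, -4, 8, 3]
a[mid]=-6<3: swap a[2],a[2]; lo=3,mid=3 → [2, -8, -6, -10, -3, -4, 8, 3]
a[mid]=-10<3: swap a[3],a[3]; lo=4,mid=4 → [2, -8, -6, -10, -3, -4, 8, 3]
a[mid]=-3<3: swap a[4],a[4]; lo=5,mid=5 → [2, -8, -6, -10, -3, -4, 8, 3]
a[mid]=-4<3: swap a[5],a[5]; lo=6,mid=6 → [2, -8, -6, -10, -3, -4, 8, 3]
a[mid]=8>3: swap a[6],a[7]; hi=6 → [2, -8, -6, -10, -3, -4, 3, 8]
a[mid]=3=3: mid=7
end: lo=6, hi=6; a = [2, -8, -6, -10, -3, -4, 3, 8]

[2, -8, -6, -10, -3, -4, 3, 8]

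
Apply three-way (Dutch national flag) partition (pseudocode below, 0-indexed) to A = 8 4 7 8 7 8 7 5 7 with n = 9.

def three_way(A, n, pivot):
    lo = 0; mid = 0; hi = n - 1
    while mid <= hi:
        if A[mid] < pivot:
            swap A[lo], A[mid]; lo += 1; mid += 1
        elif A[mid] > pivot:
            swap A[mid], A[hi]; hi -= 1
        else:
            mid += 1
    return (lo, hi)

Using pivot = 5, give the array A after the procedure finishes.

4 5 8 7 8 7 7 7 8

pivot = 5; lo=0, mid=0, hi=8
A[mid]=8>5: swap A[0],A[8]; hi=7 → 7 4 7 8 7 8 7 5 8
A[mid]=7>5: swap A[0],A[7]; hi=6 → 5 4 7 8 7 8 7 7 8
A[mid]=5=5: mid=1
A[mid]=4<5: swap A[0],A[1]; lo=1,mid=2 → 4 5 7 8 7 8 7 7 8
A[mid]=7>5: swap A[2],A[6]; hi=5 → 4 5 7 8 7 8 7 7 8
A[mid]=7>5: swap A[2],A[5]; hi=4 → 4 5 8 8 7 7 7 7 8
A[mid]=8>5: swap A[2],A[4]; hi=3 → 4 5 7 8 8 7 7 7 8
A[mid]=7>5: swap A[2],A[3]; hi=2 → 4 5 8 7 8 7 7 7 8
A[mid]=8>5: swap A[2],A[2]; hi=1 → 4 5 8 7 8 7 7 7 8
end: lo=1, hi=1; A = 4 5 8 7 8 7 7 7 8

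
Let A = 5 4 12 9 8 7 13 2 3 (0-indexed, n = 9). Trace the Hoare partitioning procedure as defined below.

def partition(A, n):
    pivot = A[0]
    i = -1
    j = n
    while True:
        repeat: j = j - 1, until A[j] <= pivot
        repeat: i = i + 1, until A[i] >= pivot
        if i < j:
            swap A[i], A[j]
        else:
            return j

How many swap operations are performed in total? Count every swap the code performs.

pivot=5
j stops at 8 (3), i stops at 0 (5); swap ⇒ 3 4 12 9 8 7 13 2 5
j stops at 7 (2), i stops at 2 (12); swap ⇒ 3 4 2 9 8 7 13 12 5
j stops at 2, i stops at 3; i≥j ⇒ return 2. A=3 4 2 9 8 7 13 12 5

2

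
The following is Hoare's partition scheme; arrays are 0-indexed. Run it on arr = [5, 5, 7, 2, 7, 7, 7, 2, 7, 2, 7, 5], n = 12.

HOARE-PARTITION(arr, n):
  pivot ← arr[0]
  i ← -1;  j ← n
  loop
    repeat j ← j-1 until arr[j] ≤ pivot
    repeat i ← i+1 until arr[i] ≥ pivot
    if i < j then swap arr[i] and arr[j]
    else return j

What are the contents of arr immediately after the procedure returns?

[5, 2, 2, 2, 7, 7, 7, 7, 7, 5, 7, 5]

pivot = arr[0] = 5; i = -1, j = 12
j→11 (arr[11]=5≤5), i→0 (arr[0]=5≥5); i<j, swap → [5, 5, 7, 2, 7, 7, 7, 2, 7, 2, 7, 5]
j→9 (arr[9]=2≤5), i→1 (arr[1]=5≥5); i<j, swap → [5, 2, 7, 2, 7, 7, 7, 2, 7, 5, 7, 5]
j→7 (arr[7]=2≤5), i→2 (arr[2]=7≥5); i<j, swap → [5, 2, 2, 2, 7, 7, 7, 7, 7, 5, 7, 5]
j→3, i→4; i≥j, return j=3. arr = [5, 2, 2, 2, 7, 7, 7, 7, 7, 5, 7, 5]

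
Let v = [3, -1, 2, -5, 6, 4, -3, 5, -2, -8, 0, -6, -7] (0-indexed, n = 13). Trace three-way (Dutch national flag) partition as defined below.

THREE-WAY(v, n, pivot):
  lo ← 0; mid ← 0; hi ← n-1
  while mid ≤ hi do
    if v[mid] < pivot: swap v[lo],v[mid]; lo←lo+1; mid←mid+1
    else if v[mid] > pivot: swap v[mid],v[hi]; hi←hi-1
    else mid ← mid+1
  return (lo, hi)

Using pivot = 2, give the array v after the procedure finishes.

lo=0 mid=0 hi=12
3>2: swap(0,12), hi=11 ⇒ [-7, -1, 2, -5, 6, 4, -3, 5, -2, -8, 0, -6, 3]
-7<2: swap(0,0), lo=1 mid=1 ⇒ [-7, -1, 2, -5, 6, 4, -3, 5, -2, -8, 0, -6, 3]
-1<2: swap(1,1), lo=2 mid=2 ⇒ [-7, -1, 2, -5, 6, 4, -3, 5, -2, -8, 0, -6, 3]
2=2: mid=3
-5<2: swap(2,3), lo=3 mid=4 ⇒ [-7, -1, -5, 2, 6, 4, -3, 5, -2, -8, 0, -6, 3]
6>2: swap(4,11), hi=10 ⇒ [-7, -1, -5, 2, -6, 4, -3, 5, -2, -8, 0, 6, 3]
-6<2: swap(3,4), lo=4 mid=5 ⇒ [-7, -1, -5, -6, 2, 4, -3, 5, -2, -8, 0, 6, 3]
4>2: swap(5,10), hi=9 ⇒ [-7, -1, -5, -6, 2, 0, -3, 5, -2, -8, 4, 6, 3]
0<2: swap(4,5), lo=5 mid=6 ⇒ [-7, -1, -5, -6, 0, 2, -3, 5, -2, -8, 4, 6, 3]
-3<2: swap(5,6), lo=6 mid=7 ⇒ [-7, -1, -5, -6, 0, -3, 2, 5, -2, -8, 4, 6, 3]
5>2: swap(7,9), hi=8 ⇒ [-7, -1, -5, -6, 0, -3, 2, -8, -2, 5, 4, 6, 3]
-8<2: swap(6,7), lo=7 mid=8 ⇒ [-7, -1, -5, -6, 0, -3, -8, 2, -2, 5, 4, 6, 3]
-2<2: swap(7,8), lo=8 mid=9 ⇒ [-7, -1, -5, -6, 0, -3, -8, -2, 2, 5, 4, 6, 3]
done. lo=8 hi=8; v=[-7, -1, -5, -6, 0, -3, -8, -2, 2, 5, 4, 6, 3]

[-7, -1, -5, -6, 0, -3, -8, -2, 2, 5, 4, 6, 3]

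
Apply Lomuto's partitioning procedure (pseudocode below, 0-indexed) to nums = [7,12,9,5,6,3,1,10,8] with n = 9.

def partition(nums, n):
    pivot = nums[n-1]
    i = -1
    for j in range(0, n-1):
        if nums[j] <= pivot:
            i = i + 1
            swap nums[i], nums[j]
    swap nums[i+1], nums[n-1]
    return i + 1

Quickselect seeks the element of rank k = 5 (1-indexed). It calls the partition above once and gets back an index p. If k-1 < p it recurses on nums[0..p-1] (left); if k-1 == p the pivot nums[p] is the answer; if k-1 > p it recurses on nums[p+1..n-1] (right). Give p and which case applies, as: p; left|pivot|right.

pivot = nums[8] = 8; i = -1
j=0: nums[0]=7 ≤ 8 → i=0, swap nums[0],nums[0] (no change) → [7,12,9,5,6,3,1,10,8]
j=1: nums[1]=12 > 8 → no swap
j=2: nums[2]=9 > 8 → no swap
j=3: nums[3]=5 ≤ 8 → i=1, swap nums[1],nums[3] → [7,5,9,12,6,3,1,10,8]
j=4: nums[4]=6 ≤ 8 → i=2, swap nums[2],nums[4] → [7,5,6,12,9,3,1,10,8]
j=5: nums[5]=3 ≤ 8 → i=3, swap nums[3],nums[5] → [7,5,6,3,9,12,1,10,8]
j=6: nums[6]=1 ≤ 8 → i=4, swap nums[4],nums[6] → [7,5,6,3,1,12,9,10,8]
j=7: nums[7]=10 > 8 → no swap
final swap nums[5],nums[8] → [7,5,6,3,1,8,9,10,12]; return 5
p = 5; k-1 = 4 < 5 ⇒ left

5; left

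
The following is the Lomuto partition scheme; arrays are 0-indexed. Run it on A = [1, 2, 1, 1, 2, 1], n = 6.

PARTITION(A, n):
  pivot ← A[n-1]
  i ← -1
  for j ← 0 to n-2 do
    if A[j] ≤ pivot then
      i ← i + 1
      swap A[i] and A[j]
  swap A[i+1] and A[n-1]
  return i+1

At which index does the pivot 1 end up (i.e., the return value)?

pivot = A[5] = 1; i = -1
j=0: A[0]=1 ≤ 1 → i=0, swap A[0],A[0] (no change) → [1, 2, 1, 1, 2, 1]
j=1: A[1]=2 > 1 → no swap
j=2: A[2]=1 ≤ 1 → i=1, swap A[1],A[2] → [1, 1, 2, 1, 2, 1]
j=3: A[3]=1 ≤ 1 → i=2, swap A[2],A[3] → [1, 1, 1, 2, 2, 1]
j=4: A[4]=2 > 1 → no swap
final swap A[3],A[5] → [1, 1, 1, 1, 2, 2]; return 3

3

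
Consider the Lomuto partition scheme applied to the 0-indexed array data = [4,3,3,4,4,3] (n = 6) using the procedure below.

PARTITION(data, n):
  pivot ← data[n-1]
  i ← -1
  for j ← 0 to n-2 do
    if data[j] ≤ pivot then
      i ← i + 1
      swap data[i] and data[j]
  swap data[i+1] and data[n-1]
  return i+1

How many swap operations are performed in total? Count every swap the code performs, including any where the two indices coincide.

pivot=3, i=-1
j=0: 4>3, skip
j=1: 3≤3, i=0, swap(0,1) ⇒ [3,4,3,4,4,3]
j=2: 3≤3, i=1, swap(1,2) ⇒ [3,3,4,4,4,3]
j=3: 4>3, skip
j=4: 4>3, skip
swap(2,5) ⇒ [3,3,3,4,4,4]; return 2

3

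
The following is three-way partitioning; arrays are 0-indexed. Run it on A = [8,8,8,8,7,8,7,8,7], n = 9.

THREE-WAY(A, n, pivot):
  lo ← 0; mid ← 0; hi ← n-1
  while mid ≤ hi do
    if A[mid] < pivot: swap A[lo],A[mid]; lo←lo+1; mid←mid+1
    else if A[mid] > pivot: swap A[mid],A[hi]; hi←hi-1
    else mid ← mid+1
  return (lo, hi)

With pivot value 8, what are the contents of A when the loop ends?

[7,7,7,8,8,8,8,8,8]

lo=0 mid=0 hi=8
8=8: mid=1
8=8: mid=2
8=8: mid=3
8=8: mid=4
7<8: swap(0,4), lo=1 mid=5 ⇒ [7,8,8,8,8,8,7,8,7]
8=8: mid=6
7<8: swap(1,6), lo=2 mid=7 ⇒ [7,7,8,8,8,8,8,8,7]
8=8: mid=8
7<8: swap(2,8), lo=3 mid=9 ⇒ [7,7,7,8,8,8,8,8,8]
done. lo=3 hi=8; A=[7,7,7,8,8,8,8,8,8]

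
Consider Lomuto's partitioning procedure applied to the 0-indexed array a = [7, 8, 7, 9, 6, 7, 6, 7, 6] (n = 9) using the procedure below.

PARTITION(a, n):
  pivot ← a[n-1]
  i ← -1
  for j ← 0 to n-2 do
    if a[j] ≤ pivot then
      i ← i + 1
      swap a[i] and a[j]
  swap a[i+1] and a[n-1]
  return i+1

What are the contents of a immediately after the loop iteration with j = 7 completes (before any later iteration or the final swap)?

[6, 6, 7, 9, 7, 7, 8, 7, 6]

pivot = a[8] = 6; i = -1
j=0: a[0]=7 > 6 → no swap
j=1: a[1]=8 > 6 → no swap
j=2: a[2]=7 > 6 → no swap
j=3: a[3]=9 > 6 → no swap
j=4: a[4]=6 ≤ 6 → i=0, swap a[0],a[4] → [6, 8, 7, 9, 7, 7, 6, 7, 6]
j=5: a[5]=7 > 6 → no swap
j=6: a[6]=6 ≤ 6 → i=1, swap a[1],a[6] → [6, 6, 7, 9, 7, 7, 8, 7, 6]
j=7: a[7]=7 > 6 → no swap
(after j=7) a = [6, 6, 7, 9, 7, 7, 8, 7, 6]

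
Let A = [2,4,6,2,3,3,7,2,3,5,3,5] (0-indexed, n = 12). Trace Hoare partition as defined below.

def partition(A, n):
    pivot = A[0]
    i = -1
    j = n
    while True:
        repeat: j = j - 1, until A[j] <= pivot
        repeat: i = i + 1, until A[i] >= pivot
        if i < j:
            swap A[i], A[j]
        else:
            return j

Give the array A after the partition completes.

[2,2,6,4,3,3,7,2,3,5,3,5]

pivot = A[0] = 2; i = -1, j = 12
j→7 (A[7]=2≤2), i→0 (A[0]=2≥2); i<j, swap → [2,4,6,2,3,3,7,2,3,5,3,5]
j→3 (A[3]=2≤2), i→1 (A[1]=4≥2); i<j, swap → [2,2,6,4,3,3,7,2,3,5,3,5]
j→1, i→2; i≥j, return j=1. A = [2,2,6,4,3,3,7,2,3,5,3,5]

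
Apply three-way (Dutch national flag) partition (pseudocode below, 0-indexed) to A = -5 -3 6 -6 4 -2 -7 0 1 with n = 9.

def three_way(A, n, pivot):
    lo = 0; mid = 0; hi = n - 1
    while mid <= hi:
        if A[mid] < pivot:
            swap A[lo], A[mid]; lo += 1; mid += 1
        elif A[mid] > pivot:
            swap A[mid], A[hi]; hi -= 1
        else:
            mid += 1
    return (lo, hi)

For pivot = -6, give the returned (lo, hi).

pivot = -6; lo=0, mid=0, hi=8
A[mid]=-5>-6: swap A[0],A[8]; hi=7 → 1 -3 6 -6 4 -2 -7 0 -5
A[mid]=1>-6: swap A[0],A[7]; hi=6 → 0 -3 6 -6 4 -2 -7 1 -5
A[mid]=0>-6: swap A[0],A[6]; hi=5 → -7 -3 6 -6 4 -2 0 1 -5
A[mid]=-7<-6: swap A[0],A[0]; lo=1,mid=1 → -7 -3 6 -6 4 -2 0 1 -5
A[mid]=-3>-6: swap A[1],A[5]; hi=4 → -7 -2 6 -6 4 -3 0 1 -5
A[mid]=-2>-6: swap A[1],A[4]; hi=3 → -7 4 6 -6 -2 -3 0 1 -5
A[mid]=4>-6: swap A[1],A[3]; hi=2 → -7 -6 6 4 -2 -3 0 1 -5
A[mid]=-6=-6: mid=2
A[mid]=6>-6: swap A[2],A[2]; hi=1 → -7 -6 6 4 -2 -3 0 1 -5
end: lo=1, hi=1; A = -7 -6 6 4 -2 -3 0 1 -5

(1, 1)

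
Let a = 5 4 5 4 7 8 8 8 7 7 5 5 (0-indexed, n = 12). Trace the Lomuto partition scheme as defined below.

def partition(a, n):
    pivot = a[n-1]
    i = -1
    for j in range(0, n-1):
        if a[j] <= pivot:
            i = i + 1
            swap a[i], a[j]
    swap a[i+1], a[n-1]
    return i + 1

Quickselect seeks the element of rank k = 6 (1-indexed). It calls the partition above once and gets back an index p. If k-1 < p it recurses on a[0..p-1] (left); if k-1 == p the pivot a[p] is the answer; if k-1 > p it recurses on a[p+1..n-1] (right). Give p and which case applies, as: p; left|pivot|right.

pivot = a[11] = 5; i = -1
j=0: a[0]=5 ≤ 5 → i=0, swap a[0],a[0] (no change) → 5 4 5 4 7 8 8 8 7 7 5 5
j=1: a[1]=4 ≤ 5 → i=1, swap a[1],a[1] (no change) → 5 4 5 4 7 8 8 8 7 7 5 5
j=2: a[2]=5 ≤ 5 → i=2, swap a[2],a[2] (no change) → 5 4 5 4 7 8 8 8 7 7 5 5
j=3: a[3]=4 ≤ 5 → i=3, swap a[3],a[3] (no change) → 5 4 5 4 7 8 8 8 7 7 5 5
j=4: a[4]=7 > 5 → no swap
j=5: a[5]=8 > 5 → no swap
j=6: a[6]=8 > 5 → no swap
j=7: a[7]=8 > 5 → no swap
j=8: a[8]=7 > 5 → no swap
j=9: a[9]=7 > 5 → no swap
j=10: a[10]=5 ≤ 5 → i=4, swap a[4],a[10] → 5 4 5 4 5 8 8 8 7 7 7 5
final swap a[5],a[11] → 5 4 5 4 5 5 8 8 7 7 7 8; return 5
p = 5; k-1 = 5 == 5 ⇒ pivot

5; pivot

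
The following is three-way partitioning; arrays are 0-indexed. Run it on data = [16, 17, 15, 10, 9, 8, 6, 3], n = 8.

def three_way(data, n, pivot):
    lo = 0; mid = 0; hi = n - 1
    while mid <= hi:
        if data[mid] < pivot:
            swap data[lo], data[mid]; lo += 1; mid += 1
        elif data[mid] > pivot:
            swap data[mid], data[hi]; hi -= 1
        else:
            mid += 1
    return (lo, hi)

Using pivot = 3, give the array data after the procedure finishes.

lo=0 mid=0 hi=7
16>3: swap(0,7), hi=6 ⇒ [3, 17, 15, 10, 9, 8, 6, 16]
3=3: mid=1
17>3: swap(1,6), hi=5 ⇒ [3, 6, 15, 10, 9, 8, 17, 16]
6>3: swap(1,5), hi=4 ⇒ [3, 8, 15, 10, 9, 6, 17, 16]
8>3: swap(1,4), hi=3 ⇒ [3, 9, 15, 10, 8, 6, 17, 16]
9>3: swap(1,3), hi=2 ⇒ [3, 10, 15, 9, 8, 6, 17, 16]
10>3: swap(1,2), hi=1 ⇒ [3, 15, 10, 9, 8, 6, 17, 16]
15>3: swap(1,1), hi=0 ⇒ [3, 15, 10, 9, 8, 6, 17, 16]
done. lo=0 hi=0; data=[3, 15, 10, 9, 8, 6, 17, 16]

[3, 15, 10, 9, 8, 6, 17, 16]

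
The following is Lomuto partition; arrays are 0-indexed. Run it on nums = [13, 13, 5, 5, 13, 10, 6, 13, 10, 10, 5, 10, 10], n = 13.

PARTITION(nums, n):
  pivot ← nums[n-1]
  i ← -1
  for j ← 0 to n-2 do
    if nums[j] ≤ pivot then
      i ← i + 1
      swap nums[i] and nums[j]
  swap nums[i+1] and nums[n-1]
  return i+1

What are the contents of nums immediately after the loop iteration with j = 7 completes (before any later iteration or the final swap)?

[5, 5, 10, 6, 13, 13, 13, 13, 10, 10, 5, 10, 10]

pivot=10, i=-1
j=0: 13>10, skip
j=1: 13>10, skip
j=2: 5≤10, i=0, swap(0,2) ⇒ [5, 13, 13, 5, 13, 10, 6, 13, 10, 10, 5, 10, 10]
j=3: 5≤10, i=1, swap(1,3) ⇒ [5, 5, 13, 13, 13, 10, 6, 13, 10, 10, 5, 10, 10]
j=4: 13>10, skip
j=5: 10≤10, i=2, swap(2,5) ⇒ [5, 5, 10, 13, 13, 13, 6, 13, 10, 10, 5, 10, 10]
j=6: 6≤10, i=3, swap(3,6) ⇒ [5, 5, 10, 6, 13, 13, 13, 13, 10, 10, 5, 10, 10]
j=7: 13>10, skip
(after j=7) nums = [5, 5, 10, 6, 13, 13, 13, 13, 10, 10, 5, 10, 10]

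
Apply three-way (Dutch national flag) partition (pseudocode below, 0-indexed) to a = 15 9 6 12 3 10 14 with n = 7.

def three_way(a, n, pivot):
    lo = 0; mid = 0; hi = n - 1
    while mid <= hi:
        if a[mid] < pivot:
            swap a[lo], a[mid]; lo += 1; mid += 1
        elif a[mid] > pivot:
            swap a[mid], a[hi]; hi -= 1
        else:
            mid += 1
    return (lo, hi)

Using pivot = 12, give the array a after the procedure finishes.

lo=0 mid=0 hi=6
15>12: swap(0,6), hi=5 ⇒ 14 9 6 12 3 10 15
14>12: swap(0,5), hi=4 ⇒ 10 9 6 12 3 14 15
10<12: swap(0,0), lo=1 mid=1 ⇒ 10 9 6 12 3 14 15
9<12: swap(1,1), lo=2 mid=2 ⇒ 10 9 6 12 3 14 15
6<12: swap(2,2), lo=3 mid=3 ⇒ 10 9 6 12 3 14 15
12=12: mid=4
3<12: swap(3,4), lo=4 mid=5 ⇒ 10 9 6 3 12 14 15
done. lo=4 hi=4; a=10 9 6 3 12 14 15

10 9 6 3 12 14 15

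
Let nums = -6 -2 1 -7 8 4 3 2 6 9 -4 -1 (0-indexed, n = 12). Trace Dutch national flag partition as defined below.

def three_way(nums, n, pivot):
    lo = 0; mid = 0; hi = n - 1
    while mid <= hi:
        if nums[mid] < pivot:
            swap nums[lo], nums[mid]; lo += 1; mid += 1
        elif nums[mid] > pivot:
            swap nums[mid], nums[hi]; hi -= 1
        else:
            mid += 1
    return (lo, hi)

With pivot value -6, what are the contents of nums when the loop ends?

-7 -6 1 8 4 3 2 6 9 -4 -1 -2

lo=0 mid=0 hi=11
-6=-6: mid=1
-2>-6: swap(1,11), hi=10 ⇒ -6 -1 1 -7 8 4 3 2 6 9 -4 -2
-1>-6: swap(1,10), hi=9 ⇒ -6 -4 1 -7 8 4 3 2 6 9 -1 -2
-4>-6: swap(1,9), hi=8 ⇒ -6 9 1 -7 8 4 3 2 6 -4 -1 -2
9>-6: swap(1,8), hi=7 ⇒ -6 6 1 -7 8 4 3 2 9 -4 -1 -2
6>-6: swap(1,7), hi=6 ⇒ -6 2 1 -7 8 4 3 6 9 -4 -1 -2
2>-6: swap(1,6), hi=5 ⇒ -6 3 1 -7 8 4 2 6 9 -4 -1 -2
3>-6: swap(1,5), hi=4 ⇒ -6 4 1 -7 8 3 2 6 9 -4 -1 -2
4>-6: swap(1,4), hi=3 ⇒ -6 8 1 -7 4 3 2 6 9 -4 -1 -2
8>-6: swap(1,3), hi=2 ⇒ -6 -7 1 8 4 3 2 6 9 -4 -1 -2
-7<-6: swap(0,1), lo=1 mid=2 ⇒ -7 -6 1 8 4 3 2 6 9 -4 -1 -2
1>-6: swap(2,2), hi=1 ⇒ -7 -6 1 8 4 3 2 6 9 -4 -1 -2
done. lo=1 hi=1; nums=-7 -6 1 8 4 3 2 6 9 -4 -1 -2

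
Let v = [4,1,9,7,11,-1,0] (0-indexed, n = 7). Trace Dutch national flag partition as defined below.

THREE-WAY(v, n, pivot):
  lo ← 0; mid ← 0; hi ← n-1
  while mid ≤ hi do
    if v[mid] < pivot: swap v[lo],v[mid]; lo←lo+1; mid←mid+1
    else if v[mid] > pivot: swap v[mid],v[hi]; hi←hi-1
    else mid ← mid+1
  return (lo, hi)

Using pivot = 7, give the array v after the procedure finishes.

lo=0 mid=0 hi=6
4<7: swap(0,0), lo=1 mid=1 ⇒ [4,1,9,7,11,-1,0]
1<7: swap(1,1), lo=2 mid=2 ⇒ [4,1,9,7,11,-1,0]
9>7: swap(2,6), hi=5 ⇒ [4,1,0,7,11,-1,9]
0<7: swap(2,2), lo=3 mid=3 ⇒ [4,1,0,7,11,-1,9]
7=7: mid=4
11>7: swap(4,5), hi=4 ⇒ [4,1,0,7,-1,11,9]
-1<7: swap(3,4), lo=4 mid=5 ⇒ [4,1,0,-1,7,11,9]
done. lo=4 hi=4; v=[4,1,0,-1,7,11,9]

[4,1,0,-1,7,11,9]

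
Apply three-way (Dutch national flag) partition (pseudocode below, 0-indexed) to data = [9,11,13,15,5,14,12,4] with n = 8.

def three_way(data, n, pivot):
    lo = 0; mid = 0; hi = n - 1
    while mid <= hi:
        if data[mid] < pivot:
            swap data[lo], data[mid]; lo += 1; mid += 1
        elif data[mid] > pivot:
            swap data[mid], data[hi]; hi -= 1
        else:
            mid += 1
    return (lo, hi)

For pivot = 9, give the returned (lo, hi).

lo=0 mid=0 hi=7
9=9: mid=1
11>9: swap(1,7), hi=6 ⇒ [9,4,13,15,5,14,12,11]
4<9: swap(0,1), lo=1 mid=2 ⇒ [4,9,13,15,5,14,12,11]
13>9: swap(2,6), hi=5 ⇒ [4,9,12,15,5,14,13,11]
12>9: swap(2,5), hi=4 ⇒ [4,9,14,15,5,12,13,11]
14>9: swap(2,4), hi=3 ⇒ [4,9,5,15,14,12,13,11]
5<9: swap(1,2), lo=2 mid=3 ⇒ [4,5,9,15,14,12,13,11]
15>9: swap(3,3), hi=2 ⇒ [4,5,9,15,14,12,13,11]
done. lo=2 hi=2; data=[4,5,9,15,14,12,13,11]

(2, 2)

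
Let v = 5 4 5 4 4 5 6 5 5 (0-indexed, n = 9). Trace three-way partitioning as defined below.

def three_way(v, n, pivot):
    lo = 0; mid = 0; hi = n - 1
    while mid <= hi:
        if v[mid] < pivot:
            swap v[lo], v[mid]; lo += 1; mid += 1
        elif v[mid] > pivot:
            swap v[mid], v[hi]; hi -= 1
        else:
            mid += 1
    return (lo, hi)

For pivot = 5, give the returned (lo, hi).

(3, 7)

lo=0 mid=0 hi=8
5=5: mid=1
4<5: swap(0,1), lo=1 mid=2 ⇒ 4 5 5 4 4 5 6 5 5
5=5: mid=3
4<5: swap(1,3), lo=2 mid=4 ⇒ 4 4 5 5 4 5 6 5 5
4<5: swap(2,4), lo=3 mid=5 ⇒ 4 4 4 5 5 5 6 5 5
5=5: mid=6
6>5: swap(6,8), hi=7 ⇒ 4 4 4 5 5 5 5 5 6
5=5: mid=7
5=5: mid=8
done. lo=3 hi=7; v=4 4 4 5 5 5 5 5 6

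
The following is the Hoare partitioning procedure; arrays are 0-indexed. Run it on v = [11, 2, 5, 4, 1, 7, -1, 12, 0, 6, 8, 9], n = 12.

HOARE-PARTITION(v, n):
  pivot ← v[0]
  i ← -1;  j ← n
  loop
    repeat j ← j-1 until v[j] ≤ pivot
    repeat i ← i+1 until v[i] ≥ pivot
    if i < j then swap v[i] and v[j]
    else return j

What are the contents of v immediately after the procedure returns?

pivot = v[0] = 11; i = -1, j = 12
j→11 (v[11]=9≤11), i→0 (v[0]=11≥11); i<j, swap → [9, 2, 5, 4, 1, 7, -1, 12, 0, 6, 8, 11]
j→10 (v[10]=8≤11), i→7 (v[7]=12≥11); i<j, swap → [9, 2, 5, 4, 1, 7, -1, 8, 0, 6, 12, 11]
j→9, i→10; i≥j, return j=9. v = [9, 2, 5, 4, 1, 7, -1, 8, 0, 6, 12, 11]

[9, 2, 5, 4, 1, 7, -1, 8, 0, 6, 12, 11]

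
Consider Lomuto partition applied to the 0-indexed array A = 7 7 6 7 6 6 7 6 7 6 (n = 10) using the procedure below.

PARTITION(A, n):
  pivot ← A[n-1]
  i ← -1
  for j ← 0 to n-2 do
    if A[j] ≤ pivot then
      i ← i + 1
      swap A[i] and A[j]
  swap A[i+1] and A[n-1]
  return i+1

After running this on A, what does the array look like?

pivot = A[9] = 6; i = -1
j=0: A[0]=7 > 6 → no swap
j=1: A[1]=7 > 6 → no swap
j=2: A[2]=6 ≤ 6 → i=0, swap A[0],A[2] → 6 7 7 7 6 6 7 6 7 6
j=3: A[3]=7 > 6 → no swap
j=4: A[4]=6 ≤ 6 → i=1, swap A[1],A[4] → 6 6 7 7 7 6 7 6 7 6
j=5: A[5]=6 ≤ 6 → i=2, swap A[2],A[5] → 6 6 6 7 7 7 7 6 7 6
j=6: A[6]=7 > 6 → no swap
j=7: A[7]=6 ≤ 6 → i=3, swap A[3],A[7] → 6 6 6 6 7 7 7 7 7 6
j=8: A[8]=7 > 6 → no swap
final swap A[4],A[9] → 6 6 6 6 6 7 7 7 7 7; return 4

6 6 6 6 6 7 7 7 7 7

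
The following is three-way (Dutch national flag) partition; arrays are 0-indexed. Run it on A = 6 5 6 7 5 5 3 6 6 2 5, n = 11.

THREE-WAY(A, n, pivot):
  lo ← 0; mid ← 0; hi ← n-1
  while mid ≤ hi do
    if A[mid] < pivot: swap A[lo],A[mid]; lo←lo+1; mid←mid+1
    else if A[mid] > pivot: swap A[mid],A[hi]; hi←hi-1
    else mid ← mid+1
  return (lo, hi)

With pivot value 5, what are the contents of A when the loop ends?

2 3 5 5 5 5 6 6 7 6 6

pivot = 5; lo=0, mid=0, hi=10
A[mid]=6>5: swap A[0],A[10]; hi=9 → 5 5 6 7 5 5 3 6 6 2 6
A[mid]=5=5: mid=1
A[mid]=5=5: mid=2
A[mid]=6>5: swap A[2],A[9]; hi=8 → 5 5 2 7 5 5 3 6 6 6 6
A[mid]=2<5: swap A[0],A[2]; lo=1,mid=3 → 2 5 5 7 5 5 3 6 6 6 6
A[mid]=7>5: swap A[3],A[8]; hi=7 → 2 5 5 6 5 5 3 6 7 6 6
A[mid]=6>5: swap A[3],A[7]; hi=6 → 2 5 5 6 5 5 3 6 7 6 6
A[mid]=6>5: swap A[3],A[6]; hi=5 → 2 5 5 3 5 5 6 6 7 6 6
A[mid]=3<5: swap A[1],A[3]; lo=2,mid=4 → 2 3 5 5 5 5 6 6 7 6 6
A[mid]=5=5: mid=5
A[mid]=5=5: mid=6
end: lo=2, hi=5; A = 2 3 5 5 5 5 6 6 7 6 6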